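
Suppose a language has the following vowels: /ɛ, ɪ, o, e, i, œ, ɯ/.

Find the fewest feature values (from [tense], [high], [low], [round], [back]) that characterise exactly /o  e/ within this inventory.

Every target segment is [-high], [+tense]; each remaining inventory member fails at least one of these. Each conjunct is needed — [+tense] alone would also admit /i, ɯ/; [-high] alone would also admit /ɛ, œ/ — and no other single listed feature has exactly this extension, so two is the minimum.

[-high, +tense]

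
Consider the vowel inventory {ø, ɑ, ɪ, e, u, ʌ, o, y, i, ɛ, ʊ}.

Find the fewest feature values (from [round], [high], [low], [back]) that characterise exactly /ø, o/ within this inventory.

[−high, +round]

The class [−high], [+round] has exactly /ø, o/ as its extension in this inventory. No smaller conjunction from the listed features achieves this: [+round] alone would also admit /u, y, ʊ/; [−high] alone would also admit /ɑ, e, ʌ, ɛ/; and checking the remaining single features turns up none with this extension.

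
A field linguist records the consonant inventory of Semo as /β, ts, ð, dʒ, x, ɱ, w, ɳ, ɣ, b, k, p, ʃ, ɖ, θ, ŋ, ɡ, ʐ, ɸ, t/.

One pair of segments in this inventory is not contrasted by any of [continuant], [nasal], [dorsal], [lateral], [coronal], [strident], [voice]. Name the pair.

ɣ, w

Both /ɣ/ and /w/ are [+continuant], [-nasal], [+dorsal], [-lateral], [-coronal], [-strident], [+voice]. Since the list omits [sonorant], [labial] and [round] — which do distinguish the voiced velar fricative from the labial-velar glide — this pair collapses; all other pairs remain distinct.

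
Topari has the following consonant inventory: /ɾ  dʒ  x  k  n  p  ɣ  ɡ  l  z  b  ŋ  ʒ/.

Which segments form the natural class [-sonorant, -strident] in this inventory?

Checking each segment against [-sonorant], [-strident]: /x/ (voiceless velar fricative), /k/ (voiceless velar stop), /p/ (voiceless bilabial stop), /ɣ/ (voiced velar fricative), /ɡ/ (voiced velar stop), /b/ (voiced bilabial stop) satisfy every feature; every other segment in the inventory fails at least one.

x, k, p, ɣ, ɡ, b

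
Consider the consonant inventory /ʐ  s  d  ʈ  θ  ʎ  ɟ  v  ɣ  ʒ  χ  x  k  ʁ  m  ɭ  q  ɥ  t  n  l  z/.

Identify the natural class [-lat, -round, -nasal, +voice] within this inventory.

ʐ, d, ɟ, v, ɣ, ʒ, ʁ, z

Eliminate segments failing any feature: /s, ʈ, θ, χ, x, k, q, t/ are [-voice]; /ʎ, ɭ, l/ are [+lateral]; /m, n/ are [+nasal]; /ɥ/ is [+round]. The remaining /ʐ, d, ɟ, v, ɣ, ʒ, ʁ, z/ satisfy [-lateral], [-round], [-nasal], [+voice].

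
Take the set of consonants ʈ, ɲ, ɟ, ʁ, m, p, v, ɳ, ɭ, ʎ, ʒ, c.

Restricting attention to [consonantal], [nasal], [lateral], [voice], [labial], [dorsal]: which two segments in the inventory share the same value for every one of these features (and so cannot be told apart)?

On the given features, /ɟ/ and /ʁ/ have an identical profile: [+consonantal], [−nasal], [−lateral], [+voice], [−labial], [+dorsal]. No other two segments in the inventory coincide on all 6 features. (They do differ in [continuant], [high] and [back], which are not among the given features.)

ɟ, ʁ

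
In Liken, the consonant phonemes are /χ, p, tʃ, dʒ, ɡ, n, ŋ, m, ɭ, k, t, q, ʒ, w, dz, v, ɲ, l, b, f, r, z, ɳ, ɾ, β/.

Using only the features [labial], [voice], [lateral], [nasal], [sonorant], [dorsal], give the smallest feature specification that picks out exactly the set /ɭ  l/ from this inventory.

/ɭ, l/ are exactly the [+lateral] segments in the inventory, so a single feature suffices.

[+lateral]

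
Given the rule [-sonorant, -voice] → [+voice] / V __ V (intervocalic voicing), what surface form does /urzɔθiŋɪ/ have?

[urzɔðiŋɪ]

The only segment in the rule's environment that also matches [-sonorant, -voice] is /θ/. Applying [+voice] turns the voiceless dental fricative into /ð/ (voiced dental fricative), giving [urzɔðiŋɪ].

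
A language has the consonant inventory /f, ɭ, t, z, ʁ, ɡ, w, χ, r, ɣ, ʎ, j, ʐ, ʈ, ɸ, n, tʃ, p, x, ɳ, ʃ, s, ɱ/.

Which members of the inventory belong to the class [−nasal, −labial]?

ɭ, t, z, ʁ, ɡ, χ, r, ɣ, ʎ, j, ʐ, ʈ, tʃ, x, ʃ, s

Checking each segment against [−nasal], [−labial]: /ɭ/ (retroflex lateral approximant), /t/ (voiceless alveolar stop), /z/ (voiced alveolar fricative), /ʁ/ (voiced uvular fricative), /ɡ/ (voiced velar stop), /χ/ (voiceless uvular fricative), among others, satisfy every feature; every other segment in the inventory fails at least one.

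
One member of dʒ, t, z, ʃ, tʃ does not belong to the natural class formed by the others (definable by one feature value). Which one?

t

[strident] groups all but one: /ʃ, tʃ, dʒ, z/ share [+strident] while /t/ (voiceless alveolar stop) alone is [-strident]. Removing any other segment would not leave a single-feature class that excludes it.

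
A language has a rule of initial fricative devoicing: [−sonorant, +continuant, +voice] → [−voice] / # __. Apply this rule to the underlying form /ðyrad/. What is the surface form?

[θyrad]

/ð/ satisfies [−sonorant, +continuant, +voice] and sits in # __. The [−voice] counterpart of the voiced dental fricative is /θ/. Other segments in /ðyrad/ either fail the structural description or are not in the environment, so the surface form is [θyrad].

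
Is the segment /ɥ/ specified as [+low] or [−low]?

[−low]

As the labial-palatal glide, /ɥ/ is [−low].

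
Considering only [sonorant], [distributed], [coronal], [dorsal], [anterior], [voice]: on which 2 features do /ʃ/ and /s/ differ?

/ʃ/ (voiceless postalveolar fricative) and /s/ (voiceless alveolar fricative) agree on [-sonorant], [+coronal], [-dorsal], [-voice]. They differ on [anterior] (/ʃ/ [-], /s/ [+]), [distributed] (/ʃ/ [+], /s/ [-]).

[anterior], [distributed]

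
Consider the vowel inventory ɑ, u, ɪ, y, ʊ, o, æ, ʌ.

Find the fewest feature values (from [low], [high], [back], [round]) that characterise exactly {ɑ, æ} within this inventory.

[+low]

Every target segment is [+low] and no other inventory member is, so one feature is enough.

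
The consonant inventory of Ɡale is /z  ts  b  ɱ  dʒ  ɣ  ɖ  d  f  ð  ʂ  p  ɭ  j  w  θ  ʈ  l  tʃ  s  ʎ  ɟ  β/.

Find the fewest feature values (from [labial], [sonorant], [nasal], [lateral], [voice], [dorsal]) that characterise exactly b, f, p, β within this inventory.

The class [-sonorant], [+labial] has exactly /b, f, p, β/ as its extension in this inventory. No smaller conjunction from the listed features achieves this: [+labial] alone would also admit /ɱ, w/; [-sonorant] alone would also admit /z, ts, dʒ, ɣ, …/; and checking the remaining single features turns up none with this extension.

[-sonorant, +labial]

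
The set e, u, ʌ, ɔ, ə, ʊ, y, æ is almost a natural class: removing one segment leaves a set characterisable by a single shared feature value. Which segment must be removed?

æ

The remaining segments after removing /æ/ share [−low]; /æ/ (low front unrounded vowel) is [+low]. For every other candidate removal, the leftover set fails to share any single feature value that the removed segment lacks.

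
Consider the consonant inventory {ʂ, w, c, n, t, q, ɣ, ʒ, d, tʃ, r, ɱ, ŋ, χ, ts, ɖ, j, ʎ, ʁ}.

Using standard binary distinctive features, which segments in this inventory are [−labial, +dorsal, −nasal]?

c, q, ɣ, χ, j, ʎ, ʁ

Eliminate segments failing any feature: /ʂ, n, t, ʒ, d, tʃ, r, ts, ɖ/ are [−dorsal]; /w, ɱ/ are [+labial]; /ŋ/ is [+nasal]. The remaining /c, q, ɣ, χ, j, ʎ, ʁ/ satisfy [−labial], [+dorsal], [−nasal].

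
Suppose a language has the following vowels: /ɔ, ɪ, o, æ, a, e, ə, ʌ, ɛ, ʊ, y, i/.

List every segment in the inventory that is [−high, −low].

ɔ, o, e, ə, ʌ, ɛ

First, the [−high] segments are /ɔ, o, æ, a, e, ə, ʌ, ɛ/.
Then [−low] leaves /ɔ, o, e, ə, ʌ, ɛ/.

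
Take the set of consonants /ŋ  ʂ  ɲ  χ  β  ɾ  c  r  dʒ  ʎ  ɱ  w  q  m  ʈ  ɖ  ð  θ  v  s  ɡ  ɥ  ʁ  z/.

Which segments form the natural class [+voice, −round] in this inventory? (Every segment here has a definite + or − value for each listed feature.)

ŋ, ɲ, β, ɾ, r, dʒ, ʎ, ɱ, m, ɖ, ð, v, ɡ, ʁ, z

Checking each segment against [+voice], [−round]: /ŋ/ (velar nasal), /ɲ/ (palatal nasal), /β/ (voiced bilabial fricative), /ɾ/ (alveolar tap), /r/ (alveolar trill), /dʒ/ (voiced postalveolar affricate), among others, satisfy every feature; every other segment in the inventory fails at least one.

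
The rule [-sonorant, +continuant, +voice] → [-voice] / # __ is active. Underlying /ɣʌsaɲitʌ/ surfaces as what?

Only the initial segment /ɣ/ is both word-initial and matches the structural description. It is a voiced velar fricative, so [-sonorant, +continuant, +voice] holds; changing it to [-voice] with all other features held fixed yields /x/ (voiceless velar fricative). No other segment meets both the structural description and the environment, so the output is [xʌsaɲitʌ].

[xʌsaɲitʌ]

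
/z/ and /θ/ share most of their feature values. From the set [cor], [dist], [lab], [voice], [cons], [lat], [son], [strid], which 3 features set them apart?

[voice], [strident], [distributed]

The two segments share [+coronal], [-labial], [+consonantal], [-lateral], [-sonorant]. The only features from the list on which they differ: /z/ is [+voice] while /θ/ is [-voice]; /z/ is [+strident] while /θ/ is [-strident]; /z/ is [-distributed] while /θ/ is [+distributed].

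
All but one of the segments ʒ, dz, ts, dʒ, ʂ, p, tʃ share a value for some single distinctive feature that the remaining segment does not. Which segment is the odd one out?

The remaining segments after removing /p/ share [+strident]; /p/ (voiceless bilabial stop) is [−strident]. For every other candidate removal, the leftover set fails to share any single feature value that the removed segment lacks.

p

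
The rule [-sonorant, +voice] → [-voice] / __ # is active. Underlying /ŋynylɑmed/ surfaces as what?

/d/ satisfies [-sonorant, +voice] and sits in __ #. The [-voice] counterpart of the voiced alveolar stop is /t/. Other segments in /ŋynylɑmed/ either fail the structural description or are not in the environment, so the surface form is [ŋynylɑmet].

[ŋynylɑmet]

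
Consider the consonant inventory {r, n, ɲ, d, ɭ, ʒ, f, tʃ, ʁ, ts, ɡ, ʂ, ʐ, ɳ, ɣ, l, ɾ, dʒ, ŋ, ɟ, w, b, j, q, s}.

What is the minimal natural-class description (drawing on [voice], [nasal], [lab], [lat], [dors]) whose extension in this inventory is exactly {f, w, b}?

[+lab]

Every target segment is [+labial] and no other inventory member is, so one feature is enough.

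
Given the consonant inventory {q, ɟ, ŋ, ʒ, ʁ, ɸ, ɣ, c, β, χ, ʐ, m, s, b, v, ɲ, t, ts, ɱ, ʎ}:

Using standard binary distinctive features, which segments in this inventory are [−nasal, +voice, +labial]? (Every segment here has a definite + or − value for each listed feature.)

Checking each segment against [−nasal], [+voice], [+labial]: /β/ (voiced bilabial fricative), /b/ (voiced bilabial stop), /v/ (voiced labiodental fricative) satisfy every feature; every other segment in the inventory fails at least one.

β, b, v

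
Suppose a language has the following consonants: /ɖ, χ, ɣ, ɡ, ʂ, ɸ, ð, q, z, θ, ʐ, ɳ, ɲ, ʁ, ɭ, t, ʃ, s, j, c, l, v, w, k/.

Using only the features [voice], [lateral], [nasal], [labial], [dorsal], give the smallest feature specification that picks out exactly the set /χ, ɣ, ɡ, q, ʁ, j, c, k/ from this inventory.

[−nasal, −labial, +dorsal]

/χ, ɣ, ɡ, q, ʁ, j, c, k/ are all [−nasal], [−labial], [+dorsal], and no other segment in the inventory matches all three values. Dropping any one of them over-generates: [−labial, +dorsal] alone would also admit /ɲ/; [−nasal, +dorsal] alone would also admit /w/; [−nasal, −labial] alone would also admit /ɖ, ʂ, ð, z, …/. No other combination of two listed features picks out exactly this set either, so fewer than three features will not do.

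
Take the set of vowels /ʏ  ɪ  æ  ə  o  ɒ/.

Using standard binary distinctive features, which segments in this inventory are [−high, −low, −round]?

ə

Among the inventory, the [−high] segments are /æ, ə, o, ɒ/.
Then [−low] gives /ə, o/.
Among these, [−round] leaves /ə/.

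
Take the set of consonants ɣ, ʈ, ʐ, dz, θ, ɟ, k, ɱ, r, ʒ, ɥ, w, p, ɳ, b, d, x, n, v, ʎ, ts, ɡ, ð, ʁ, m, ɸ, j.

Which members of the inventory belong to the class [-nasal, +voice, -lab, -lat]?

Among the inventory, the [-nasal] segments are /ɣ, ʈ, ʐ, dz, θ, ɟ, k, r, ʒ, ɥ, w, p, b, d, x, v, ʎ, ts, ɡ, ð, ʁ, ɸ, j/.
Of those, [+voice] gives /ɣ, ʐ, dz, ɟ, r, ʒ, ɥ, w, b, d, v, ʎ, ɡ, ð, ʁ, j/.
Then [-labial] gives /ɣ, ʐ, dz, ɟ, r, ʒ, d, ʎ, ɡ, ð, ʁ, j/.
Intersecting with [-lateral] leaves /ɣ, ʐ, dz, ɟ, r, ʒ, d, ɡ, ð, ʁ, j/.

ɣ, ʐ, dz, ɟ, r, ʒ, d, ɡ, ð, ʁ, j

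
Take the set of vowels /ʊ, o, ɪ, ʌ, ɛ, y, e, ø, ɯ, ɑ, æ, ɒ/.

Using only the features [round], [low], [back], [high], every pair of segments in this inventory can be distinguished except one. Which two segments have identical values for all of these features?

ɛ, e

Both /ɛ/ and /e/ are [−round], [−low], [−back], [−high]. Since the list omits [tense] — which does distinguish the mid front unrounded lax vowel from the mid front unrounded tense vowel — this pair collapses; all other pairs remain distinct.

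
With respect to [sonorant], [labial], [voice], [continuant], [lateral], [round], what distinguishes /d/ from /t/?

[voice]

/d/ is the voiced alveolar stop and /t/ is the voiceless alveolar stop. Both are [−sonorant], [−labial], [−continuant], [−lateral], [−round]. /d/ is [+voice] while /t/ is [−voice], so the distinguishing feature is [voice].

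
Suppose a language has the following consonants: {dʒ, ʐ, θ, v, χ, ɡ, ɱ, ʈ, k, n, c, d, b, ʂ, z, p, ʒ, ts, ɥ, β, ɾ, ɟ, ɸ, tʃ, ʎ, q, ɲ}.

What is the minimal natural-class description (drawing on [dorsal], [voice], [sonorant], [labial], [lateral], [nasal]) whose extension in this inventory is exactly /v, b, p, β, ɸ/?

[-sonorant, +labial]

/v, b, p, β, ɸ/ are all [-sonorant], [+labial], and no other segment in the inventory matches both values. Dropping any one of them over-generates: [+labial] alone would also admit /ɱ, ɥ/; [-sonorant] alone would also admit /dʒ, ʐ, θ, χ, …/. No other single listed feature picks out exactly this set either, so fewer than two features will not do.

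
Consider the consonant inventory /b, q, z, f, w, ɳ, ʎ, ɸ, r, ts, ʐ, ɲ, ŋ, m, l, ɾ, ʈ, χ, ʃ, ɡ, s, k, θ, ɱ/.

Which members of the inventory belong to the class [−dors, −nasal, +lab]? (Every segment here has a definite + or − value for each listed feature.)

Eliminate segments failing any feature: /q, w, ʎ, ɲ, ŋ, χ, ɡ, k/ are [+dorsal]; /z, r, ts, ʐ, l, ɾ, ʈ, ʃ, s, θ/ are [−labial]; /ɳ, m, ɱ/ are [+nasal]. The remaining /b, f, ɸ/ satisfy [−dorsal], [−nasal], [+labial].

b, f, ɸ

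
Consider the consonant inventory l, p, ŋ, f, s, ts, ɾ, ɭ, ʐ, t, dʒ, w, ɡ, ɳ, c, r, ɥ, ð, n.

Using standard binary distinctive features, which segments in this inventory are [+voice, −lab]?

First, the [+voice] segments are /l, ŋ, ɾ, ɭ, ʐ, dʒ, w, ɡ, ɳ, r, ɥ, ð, n/.
Within that set, [−labial] leaves /l, ŋ, ɾ, ɭ, ʐ, dʒ, ɡ, ɳ, r, ð, n/.

l, ŋ, ɾ, ɭ, ʐ, dʒ, ɡ, ɳ, r, ð, n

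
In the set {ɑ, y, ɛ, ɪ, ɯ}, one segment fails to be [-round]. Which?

Every segment except /y/ is [-round]. /y/ (high front rounded tense vowel) is [+round], so it is the exception.

y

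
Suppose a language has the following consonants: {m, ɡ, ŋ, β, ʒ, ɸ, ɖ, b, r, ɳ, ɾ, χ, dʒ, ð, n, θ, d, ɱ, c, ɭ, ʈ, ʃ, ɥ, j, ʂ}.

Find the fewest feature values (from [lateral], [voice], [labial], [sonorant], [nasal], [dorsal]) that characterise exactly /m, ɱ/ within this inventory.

/m, ɱ/ are all [+nasal], [+labial], and no other segment in the inventory matches both values. Dropping any one of them over-generates: [+labial] alone would also admit /β, ɸ, b, ɥ/; [+nasal] alone would also admit /ŋ, ɳ, n/. No other single listed feature picks out exactly this set either, so fewer than two features will not do.

[+nasal, +labial]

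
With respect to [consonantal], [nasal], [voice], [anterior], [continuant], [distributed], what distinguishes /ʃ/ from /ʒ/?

[voice]

The two segments share [+consonantal], [-nasal], [-anterior], [+continuant], [+distributed]. The only feature from the list on which they differ: /ʃ/ is [-voice] while /ʒ/ is [+voice].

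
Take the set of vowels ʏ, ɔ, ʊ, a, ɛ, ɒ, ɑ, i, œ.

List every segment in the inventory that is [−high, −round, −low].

ɛ

First, the [−high] segments are /ɔ, a, ɛ, ɒ, ɑ, œ/.
Then [−round] gives /a, ɛ, ɑ/.
Within that set, [−low] leaves /ɛ/.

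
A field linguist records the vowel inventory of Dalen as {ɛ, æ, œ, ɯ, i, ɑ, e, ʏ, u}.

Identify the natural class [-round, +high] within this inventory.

Eliminate segments failing any feature: /ɛ, æ, ɑ, e/ are [-high]; /œ, ʏ, u/ are [+round]. The remaining /ɯ, i/ satisfy [-round], [+high].

ɯ, i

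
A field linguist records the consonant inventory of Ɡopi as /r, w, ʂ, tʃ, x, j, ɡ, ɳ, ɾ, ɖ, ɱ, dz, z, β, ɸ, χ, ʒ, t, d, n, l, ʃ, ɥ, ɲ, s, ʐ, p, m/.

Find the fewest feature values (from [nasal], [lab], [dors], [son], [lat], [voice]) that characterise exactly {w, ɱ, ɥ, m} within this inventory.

[+son, +lab]

The class [+sonorant], [+labial] has exactly /w, ɱ, ɥ, m/ as its extension in this inventory. No smaller conjunction from the listed features achieves this: [+labial] alone would also admit /β, ɸ, p/; [+sonorant] alone would also admit /r, j, ɳ, ɾ, …/; and checking the remaining single features turns up none with this extension.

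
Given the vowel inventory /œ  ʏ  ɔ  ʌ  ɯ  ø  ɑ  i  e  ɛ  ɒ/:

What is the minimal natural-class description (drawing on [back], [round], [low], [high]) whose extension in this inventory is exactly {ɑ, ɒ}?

Every target segment is [+low] and no other inventory member is, so one feature is enough.

[+low]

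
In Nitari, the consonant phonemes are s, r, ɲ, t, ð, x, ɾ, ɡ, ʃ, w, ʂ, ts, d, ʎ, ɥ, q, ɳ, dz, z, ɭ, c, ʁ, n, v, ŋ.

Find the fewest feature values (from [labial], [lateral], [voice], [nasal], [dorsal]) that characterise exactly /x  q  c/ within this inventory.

[−voice, +dorsal]

The class [−voice], [+dorsal] has exactly /x, q, c/ as its extension in this inventory. No smaller conjunction from the listed features achieves this: [+dorsal] alone would also admit /ɲ, ɡ, w, ʎ, …/; [−voice] alone would also admit /s, t, ʃ, ʂ, …/; and checking the remaining single features turns up none with this extension.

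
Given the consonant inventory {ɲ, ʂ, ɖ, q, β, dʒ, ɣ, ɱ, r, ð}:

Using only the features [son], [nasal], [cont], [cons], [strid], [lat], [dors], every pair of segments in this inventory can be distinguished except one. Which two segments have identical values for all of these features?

β, ð

Both /β/ and /ð/ are [−sonorant], [−nasal], [+continuant], [+consonantal], [−strident], [−lateral], [−dorsal]. Since the list omits [labial] and [coronal] — which do distinguish the voiced bilabial fricative from the voiced dental fricative — this pair collapses; all other pairs remain distinct.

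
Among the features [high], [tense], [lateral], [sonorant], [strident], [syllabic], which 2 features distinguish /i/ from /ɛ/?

[high], [tense]

/i/ (high front unrounded tense vowel) and /ɛ/ (mid front unrounded lax vowel) agree on [−lateral], [+sonorant], [−strident], [+syllabic]. They differ on [high] (/i/ [+], /ɛ/ [−]), [tense] (/i/ [+], /ɛ/ [−]).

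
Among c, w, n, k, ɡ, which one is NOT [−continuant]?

w

/c, k, n, ɡ/ are all [−continuant]; /w/ (labial-velar glide) is [+continuant].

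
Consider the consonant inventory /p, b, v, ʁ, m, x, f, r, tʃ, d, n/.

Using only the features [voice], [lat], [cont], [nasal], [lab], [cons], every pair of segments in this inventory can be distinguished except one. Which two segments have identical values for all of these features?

r, ʁ

Both /r/ and /ʁ/ are [+voice], [−lateral], [+continuant], [−nasal], [−labial], [+consonantal]. Since the list omits [coronal] and [dorsal] — which do distinguish the alveolar trill from the voiced uvular fricative — this pair collapses; all other pairs remain distinct.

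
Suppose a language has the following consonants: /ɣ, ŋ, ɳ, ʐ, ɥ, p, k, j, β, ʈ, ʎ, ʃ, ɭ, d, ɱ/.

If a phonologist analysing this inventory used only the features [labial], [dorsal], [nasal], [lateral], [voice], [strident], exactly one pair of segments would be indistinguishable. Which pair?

ɣ, j

On the given features, /ɣ/ and /j/ have an identical profile: [−labial], [+dorsal], [−nasal], [−lateral], [+voice], [−strident]. No other two segments in the inventory coincide on all 6 features. (They do differ in [sonorant] and [back], which are not among the given features.)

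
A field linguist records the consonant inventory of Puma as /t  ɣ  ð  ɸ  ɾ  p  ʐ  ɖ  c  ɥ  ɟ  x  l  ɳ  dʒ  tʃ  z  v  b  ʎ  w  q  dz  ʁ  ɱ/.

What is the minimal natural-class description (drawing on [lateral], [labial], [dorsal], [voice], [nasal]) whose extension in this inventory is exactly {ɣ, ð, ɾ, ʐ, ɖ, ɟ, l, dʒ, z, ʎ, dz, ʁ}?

Every target segment is [+voice], [-nasal], [-labial]; each remaining inventory member fails at least one of these. Each conjunct is needed — [-nasal, -labial] alone would also admit /t, c, x, tʃ, …/; [+voice, -labial] alone would also admit /ɳ/; [+voice, -nasal] alone would also admit /ɥ, v, b, w/ — and no other combination of two listed features has exactly this extension, so three is the minimum.

[+voice, -nasal, -labial]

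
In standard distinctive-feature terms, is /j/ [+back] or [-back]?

/j/ is the palatal glide. The feature [back] marks segments produced with the tongue body retracted; /j/ lacks this property, so it is [-back].

[-back]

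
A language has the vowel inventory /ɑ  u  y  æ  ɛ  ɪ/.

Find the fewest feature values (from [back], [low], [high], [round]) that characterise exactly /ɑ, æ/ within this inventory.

Every target segment is [+low] and no other inventory member is, so one feature is enough.

[+low]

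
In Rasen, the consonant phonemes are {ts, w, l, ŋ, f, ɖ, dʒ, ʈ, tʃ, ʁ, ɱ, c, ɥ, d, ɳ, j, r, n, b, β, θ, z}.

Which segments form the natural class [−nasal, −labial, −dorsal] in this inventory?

Eliminate segments failing any feature: /w, f, ɥ, b, β/ are [+labial]; /ŋ, ɱ, ɳ, n/ are [+nasal]; /ʁ, c, j/ are [+dorsal]. The remaining /ts, l, ɖ, dʒ, ʈ, tʃ, d, r, θ, z/ satisfy [−nasal], [−labial], [−dorsal].

ts, l, ɖ, dʒ, ʈ, tʃ, d, r, θ, z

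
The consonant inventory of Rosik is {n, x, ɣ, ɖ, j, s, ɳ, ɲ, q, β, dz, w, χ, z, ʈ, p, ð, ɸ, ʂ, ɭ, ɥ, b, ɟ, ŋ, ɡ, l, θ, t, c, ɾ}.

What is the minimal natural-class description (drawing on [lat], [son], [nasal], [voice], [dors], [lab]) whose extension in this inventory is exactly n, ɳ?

The class [+nasal], [−dorsal] has exactly /n, ɳ/ as its extension in this inventory. No smaller conjunction from the listed features achieves this: [−dorsal] alone would also admit /ɖ, s, β, dz, …/; [+nasal] alone would also admit /ɲ, ŋ/; and checking the remaining single features turns up none with this extension.

[+nasal, −dors]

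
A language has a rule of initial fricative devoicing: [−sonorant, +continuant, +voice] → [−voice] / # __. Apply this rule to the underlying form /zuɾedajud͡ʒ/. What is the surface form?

[suɾedajud͡ʒ]

/z/ satisfies [−sonorant, +continuant, +voice] and sits in # __. The [−voice] counterpart of the voiced alveolar fricative is /s/. Other segments in /zuɾedajud͡ʒ/ either fail the structural description or are not in the environment, so the surface form is [suɾedajud͡ʒ].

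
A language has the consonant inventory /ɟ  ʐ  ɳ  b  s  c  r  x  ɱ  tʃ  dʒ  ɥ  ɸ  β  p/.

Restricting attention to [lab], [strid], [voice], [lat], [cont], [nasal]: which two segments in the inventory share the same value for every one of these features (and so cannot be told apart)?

/ɥ/ (labial-palatal glide) and /β/ (voiced bilabial fricative) are both [+labial], [−strident], [+voice], [−lateral], [+continuant], [−nasal], so none of the listed features separates them. (They do differ in [sonorant], [round] and [dorsal], which are not among the given features.) Every other pair in the inventory differs on at least one listed feature.

ɥ, β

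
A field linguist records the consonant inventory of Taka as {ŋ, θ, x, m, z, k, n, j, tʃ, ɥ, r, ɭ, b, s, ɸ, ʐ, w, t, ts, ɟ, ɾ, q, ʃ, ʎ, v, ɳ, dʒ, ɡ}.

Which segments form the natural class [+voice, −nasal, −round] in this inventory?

Eliminate segments failing any feature: /ŋ, m, n, ɳ/ are [+nasal]; /θ, x, k, tʃ, s, ɸ, t, ts, q, ʃ/ are [−voice]; /ɥ, w/ are [+round]. The remaining /z, j, r, ɭ, b, ʐ, ɟ, ɾ, ʎ, v, dʒ, ɡ/ satisfy [+voice], [−nasal], [−round].

z, j, r, ɭ, b, ʐ, ɟ, ɾ, ʎ, v, dʒ, ɡ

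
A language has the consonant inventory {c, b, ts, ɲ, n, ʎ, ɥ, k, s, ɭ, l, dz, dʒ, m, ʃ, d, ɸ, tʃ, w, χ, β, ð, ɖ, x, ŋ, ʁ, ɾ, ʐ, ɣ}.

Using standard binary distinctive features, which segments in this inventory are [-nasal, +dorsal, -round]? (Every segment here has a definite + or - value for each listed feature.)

Eliminate segments failing any feature: /b, ts, s, ɭ, l, dz, dʒ, ʃ, d, ɸ, tʃ, β, ð, ɖ, ɾ, ʐ/ are [-dorsal]; /ɲ, n, m, ŋ/ are [+nasal]; /ɥ, w/ are [+round]. The remaining /c, ʎ, k, χ, x, ʁ, ɣ/ satisfy [-nasal], [+dorsal], [-round].

c, ʎ, k, χ, x, ʁ, ɣ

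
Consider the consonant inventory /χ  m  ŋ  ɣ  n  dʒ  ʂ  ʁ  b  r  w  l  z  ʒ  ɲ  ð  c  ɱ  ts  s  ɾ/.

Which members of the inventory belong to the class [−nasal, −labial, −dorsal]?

Checking each segment against [−nasal], [−labial], [−dorsal]: /dʒ/ (voiced postalveolar affricate), /ʂ/ (voiceless retroflex fricative), /r/ (alveolar trill), /l/ (alveolar lateral approximant), /z/ (voiced alveolar fricative), /ʒ/ (voiced postalveolar fricative), among others, satisfy every feature; every other segment in the inventory fails at least one.

dʒ, ʂ, r, l, z, ʒ, ð, ts, s, ɾ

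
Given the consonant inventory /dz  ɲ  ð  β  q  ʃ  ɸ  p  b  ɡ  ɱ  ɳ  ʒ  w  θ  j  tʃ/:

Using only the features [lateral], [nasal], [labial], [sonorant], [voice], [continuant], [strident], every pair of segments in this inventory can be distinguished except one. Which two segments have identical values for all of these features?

/ɳ/ (retroflex nasal) and /ɲ/ (palatal nasal) are both [-lateral], [+nasal], [-labial], [+sonorant], [+voice], [-continuant], [-strident], so none of the listed features separates them. (They do differ in [dorsal], which is not among the given features.) Every other pair in the inventory differs on at least one listed feature.

ɳ, ɲ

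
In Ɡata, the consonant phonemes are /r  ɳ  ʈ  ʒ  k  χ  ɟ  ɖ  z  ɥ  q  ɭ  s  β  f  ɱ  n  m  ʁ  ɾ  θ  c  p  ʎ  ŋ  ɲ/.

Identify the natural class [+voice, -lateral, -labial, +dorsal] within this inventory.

First, the [+voice] segments are /r, ɳ, ʒ, ɟ, ɖ, z, ɥ, ɭ, β, ɱ, n, m, ʁ, ɾ, ʎ, ŋ, ɲ/.
Intersecting with [-lateral] gives /r, ɳ, ʒ, ɟ, ɖ, z, ɥ, β, ɱ, n, m, ʁ, ɾ, ŋ, ɲ/.
Among these, [-labial] gives /r, ɳ, ʒ, ɟ, ɖ, z, n, ʁ, ɾ, ŋ, ɲ/.
Intersecting with [+dorsal] leaves /ɟ, ʁ, ŋ, ɲ/.

ɟ, ʁ, ŋ, ɲ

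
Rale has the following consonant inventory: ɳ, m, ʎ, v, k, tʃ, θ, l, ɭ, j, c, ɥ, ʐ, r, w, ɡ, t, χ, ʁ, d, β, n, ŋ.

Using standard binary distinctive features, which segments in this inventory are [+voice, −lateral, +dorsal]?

j, ɥ, w, ɡ, ʁ, ŋ

Checking each segment against [+voice], [−lateral], [+dorsal]: /j/ (palatal glide), /ɥ/ (labial-palatal glide), /w/ (labial-velar glide), /ɡ/ (voiced velar stop), /ʁ/ (voiced uvular fricative), /ŋ/ (velar nasal) satisfy every feature; every other segment in the inventory fails at least one.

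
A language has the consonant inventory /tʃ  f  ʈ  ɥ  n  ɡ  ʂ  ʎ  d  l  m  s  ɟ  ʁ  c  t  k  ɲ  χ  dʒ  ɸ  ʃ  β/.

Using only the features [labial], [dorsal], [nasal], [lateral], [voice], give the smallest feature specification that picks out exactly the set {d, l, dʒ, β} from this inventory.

Every target segment is [+voice], [-nasal], [-dorsal]; each remaining inventory member fails at least one of these. Each conjunct is needed — [-nasal, -dorsal] alone would also admit /tʃ, f, ʈ, ʂ, …/; [+voice, -dorsal] alone would also admit /n, m/; [+voice, -nasal] alone would also admit /ɥ, ɡ, ʎ, ɟ, …/ — and no other combination of two listed features has exactly this extension, so three is the minimum.

[+voice, -nasal, -dorsal]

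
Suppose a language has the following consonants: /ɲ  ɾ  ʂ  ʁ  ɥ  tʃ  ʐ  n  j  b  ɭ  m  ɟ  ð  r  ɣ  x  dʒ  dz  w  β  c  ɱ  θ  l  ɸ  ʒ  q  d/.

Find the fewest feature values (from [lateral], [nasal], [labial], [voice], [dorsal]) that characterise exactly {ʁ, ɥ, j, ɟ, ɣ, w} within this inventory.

Every target segment is [+voice], [−nasal], [+dorsal]; each remaining inventory member fails at least one of these. Each conjunct is needed — [−nasal, +dorsal] alone would also admit /x, c, q/; [+voice, +dorsal] alone would also admit /ɲ/; [+voice, −nasal] alone would also admit /ɾ, ʐ, b, ɭ, …/ — and no other combination of two listed features has exactly this extension, so three is the minimum.

[+voice, −nasal, +dorsal]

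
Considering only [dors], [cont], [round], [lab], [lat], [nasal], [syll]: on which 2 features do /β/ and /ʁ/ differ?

/β/ is the voiced bilabial fricative and /ʁ/ is the voiced uvular fricative. Both are [+continuant], [-round], [-lateral], [-nasal], [-syllabic]. /β/ is [+labial] while /ʁ/ is [-labial]; /β/ is [-dorsal] while /ʁ/ is [+dorsal], so the distinguishing features are [labial], [dorsal].

[labial], [dorsal]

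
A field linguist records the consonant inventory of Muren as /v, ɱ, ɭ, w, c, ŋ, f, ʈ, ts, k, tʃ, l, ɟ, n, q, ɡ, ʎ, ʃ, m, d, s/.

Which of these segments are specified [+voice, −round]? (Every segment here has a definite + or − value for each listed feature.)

Among the inventory, the [+voice] segments are /v, ɱ, ɭ, w, ŋ, l, ɟ, n, ɡ, ʎ, m, d/.
Then [−round] leaves /v, ɱ, ɭ, ŋ, l, ɟ, n, ɡ, ʎ, m, d/.

v, ɱ, ɭ, ŋ, l, ɟ, n, ɡ, ʎ, m, d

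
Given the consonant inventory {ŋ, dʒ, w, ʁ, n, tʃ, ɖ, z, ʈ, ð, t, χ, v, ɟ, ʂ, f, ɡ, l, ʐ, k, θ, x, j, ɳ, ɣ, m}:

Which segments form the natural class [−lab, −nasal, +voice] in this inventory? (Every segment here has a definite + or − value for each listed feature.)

Eliminate segments failing any feature: /ŋ, n, ɳ/ are [+nasal]; /w, v, f, m/ are [+labial]; /tʃ, ʈ, t, χ, ʂ, k, θ, x/ are [−voice]. The remaining /dʒ, ʁ, ɖ, z, ð, ɟ, ɡ, l, ʐ, j, ɣ/ satisfy [−labial], [−nasal], [+voice].

dʒ, ʁ, ɖ, z, ð, ɟ, ɡ, l, ʐ, j, ɣ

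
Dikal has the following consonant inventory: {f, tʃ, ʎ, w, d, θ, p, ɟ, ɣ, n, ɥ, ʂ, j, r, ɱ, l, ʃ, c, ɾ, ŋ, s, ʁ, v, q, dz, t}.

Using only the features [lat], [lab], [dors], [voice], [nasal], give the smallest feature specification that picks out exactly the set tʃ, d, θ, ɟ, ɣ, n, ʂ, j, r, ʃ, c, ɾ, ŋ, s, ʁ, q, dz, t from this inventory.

[-lat, -lab]

/tʃ, d, θ, ɟ, ɣ, n, ʂ, j, r, ʃ, c, ɾ, ŋ, s, ʁ, q, dz, t/ are all [-lateral], [-labial], and no other segment in the inventory matches both values. Dropping any one of them over-generates: [-labial] alone would also admit /ʎ, l/; [-lateral] alone would also admit /f, w, p, ɥ, …/. No other single listed feature picks out exactly this set either, so fewer than two features will not do.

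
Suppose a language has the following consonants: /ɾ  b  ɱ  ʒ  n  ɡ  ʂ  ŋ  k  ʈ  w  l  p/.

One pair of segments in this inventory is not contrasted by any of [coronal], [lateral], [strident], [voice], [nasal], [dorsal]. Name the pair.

Both /w/ and /ɡ/ are [−coronal], [−lateral], [−strident], [+voice], [−nasal], [+dorsal]. Since the list omits [sonorant], [continuant], [labial] and [round] — which do distinguish the labial-velar glide from the voiced velar stop — this pair collapses; all other pairs remain distinct.

w, ɡ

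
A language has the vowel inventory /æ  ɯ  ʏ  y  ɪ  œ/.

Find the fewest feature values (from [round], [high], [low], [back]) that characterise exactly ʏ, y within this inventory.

[+high, +round]

The class [+high], [+round] has exactly /ʏ, y/ as its extension in this inventory. No smaller conjunction from the listed features achieves this: [+round] alone would also admit /œ/; [+high] alone would also admit /ɯ, ɪ/; and checking the remaining single features turns up none with this extension.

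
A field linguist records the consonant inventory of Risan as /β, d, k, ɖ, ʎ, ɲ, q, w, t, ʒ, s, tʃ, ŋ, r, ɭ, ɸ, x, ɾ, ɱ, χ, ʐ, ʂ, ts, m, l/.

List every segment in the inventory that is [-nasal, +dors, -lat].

Eliminate segments failing any feature: /β, d, ɖ, t, ʒ, s, tʃ, r, ɭ, ɸ, ɾ, ʐ, ʂ, ts, l/ are [-dorsal]; /ʎ/ is [+lateral]; /ɲ, ŋ, ɱ, m/ are [+nasal]. The remaining /k, q, w, x, χ/ satisfy [-nasal], [+dorsal], [-lateral].

k, q, w, x, χ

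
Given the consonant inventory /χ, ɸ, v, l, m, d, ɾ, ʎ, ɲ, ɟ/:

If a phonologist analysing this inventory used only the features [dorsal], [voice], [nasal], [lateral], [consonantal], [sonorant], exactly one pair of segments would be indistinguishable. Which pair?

/d/ (voiced alveolar stop) and /v/ (voiced labiodental fricative) are both [-dorsal], [+voice], [-nasal], [-lateral], [+consonantal], [-sonorant], so none of the listed features separates them. (They do differ in [continuant], [labial] and [coronal], which are not among the given features.) Every other pair in the inventory differs on at least one listed feature.

d, v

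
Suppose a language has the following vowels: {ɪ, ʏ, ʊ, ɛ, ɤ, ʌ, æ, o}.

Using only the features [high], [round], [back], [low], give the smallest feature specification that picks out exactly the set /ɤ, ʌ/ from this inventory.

[+back, -round]

Every target segment is [+back], [-round]; each remaining inventory member fails at least one of these. Each conjunct is needed — [-round] alone would also admit /ɪ, ɛ, æ/; [+back] alone would also admit /ʊ, o/ — and no other single listed feature has exactly this extension, so two is the minimum.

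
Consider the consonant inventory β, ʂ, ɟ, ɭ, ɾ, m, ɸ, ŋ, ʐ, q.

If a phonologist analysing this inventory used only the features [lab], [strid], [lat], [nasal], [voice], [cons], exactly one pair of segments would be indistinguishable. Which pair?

On the given features, /ɟ/ and /ɾ/ have an identical profile: [−labial], [−strident], [−lateral], [−nasal], [+voice], [+consonantal]. No other two segments in the inventory coincide on all 6 features. (They do differ in [sonorant] and [dorsal], which are not among the given features.)

ɟ, ɾ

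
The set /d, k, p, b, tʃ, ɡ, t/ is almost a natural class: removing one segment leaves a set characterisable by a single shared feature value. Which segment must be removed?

tʃ

The remaining segments after removing /tʃ/ share [-delayed release]; /tʃ/ (voiceless postalveolar affricate) is [+delayed release]. For every other candidate removal, the leftover set fails to share any single feature value that the removed segment lacks.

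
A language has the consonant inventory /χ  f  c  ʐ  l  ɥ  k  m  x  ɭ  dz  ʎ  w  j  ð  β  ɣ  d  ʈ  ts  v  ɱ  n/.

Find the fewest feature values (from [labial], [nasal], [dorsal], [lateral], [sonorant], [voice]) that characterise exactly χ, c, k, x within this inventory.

[−voice, +dorsal]

The class [−voice], [+dorsal] has exactly /χ, c, k, x/ as its extension in this inventory. No smaller conjunction from the listed features achieves this: [+dorsal] alone would also admit /ɥ, ʎ, w, j, …/; [−voice] alone would also admit /f, ʈ, ts/; and checking the remaining single features turns up none with this extension.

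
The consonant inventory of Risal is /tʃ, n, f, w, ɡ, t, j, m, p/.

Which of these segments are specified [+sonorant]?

The feature [sonorant] marks segments produced without turbulent airflow (nasals, liquids, glides, vowels). In this inventory /n, w, j, m/ have that property, so they are [+sonorant]; /tʃ, f, ɡ, t, p/ are [-sonorant].

n, w, j, m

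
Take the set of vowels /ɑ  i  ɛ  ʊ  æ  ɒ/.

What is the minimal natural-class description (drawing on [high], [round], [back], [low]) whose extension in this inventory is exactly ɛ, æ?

Every target segment is [-high], [-back]; each remaining inventory member fails at least one of these. Each conjunct is needed — [-back] alone would also admit /i/; [-high] alone would also admit /ɑ, ɒ/ — and no other single listed feature has exactly this extension, so two is the minimum.

[-high, -back]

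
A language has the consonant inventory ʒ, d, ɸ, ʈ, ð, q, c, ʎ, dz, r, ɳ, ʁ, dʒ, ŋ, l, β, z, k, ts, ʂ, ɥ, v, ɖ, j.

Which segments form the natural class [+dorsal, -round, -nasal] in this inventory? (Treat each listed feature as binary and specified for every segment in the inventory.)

q, c, ʎ, ʁ, k, j

Checking each segment against [+dorsal], [-round], [-nasal]: /q/ (voiceless uvular stop), /c/ (voiceless palatal stop), /ʎ/ (palatal lateral approximant), /ʁ/ (voiced uvular fricative), /k/ (voiceless velar stop), /j/ (palatal glide) satisfy every feature; every other segment in the inventory fails at least one.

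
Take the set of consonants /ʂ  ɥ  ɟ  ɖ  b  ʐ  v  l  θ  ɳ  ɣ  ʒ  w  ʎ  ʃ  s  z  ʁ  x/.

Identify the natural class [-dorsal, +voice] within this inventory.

ɖ, b, ʐ, v, l, ɳ, ʒ, z

Eliminate segments failing any feature: /ʂ, θ, ʃ, s/ are [-voice]; /ɥ, ɟ, ɣ, w, ʎ, ʁ, x/ are [+dorsal]. The remaining /ɖ, b, ʐ, v, l, ɳ, ʒ, z/ satisfy [-dorsal], [+voice].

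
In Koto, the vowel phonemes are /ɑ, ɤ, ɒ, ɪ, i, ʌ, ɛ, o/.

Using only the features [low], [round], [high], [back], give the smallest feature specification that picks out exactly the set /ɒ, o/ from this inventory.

The target set is precisely the extension of [+round] in this inventory.

[+round]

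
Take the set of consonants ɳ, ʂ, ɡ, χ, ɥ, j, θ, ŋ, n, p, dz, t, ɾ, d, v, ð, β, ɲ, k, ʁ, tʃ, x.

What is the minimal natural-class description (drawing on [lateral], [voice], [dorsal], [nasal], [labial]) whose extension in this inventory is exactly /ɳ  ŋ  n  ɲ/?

[+nasal]

The target set is precisely the extension of [+nasal] in this inventory.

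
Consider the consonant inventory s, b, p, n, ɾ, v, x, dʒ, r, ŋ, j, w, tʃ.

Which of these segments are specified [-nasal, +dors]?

x, j, w

The [-nasal] segments are /s, b, p, ɾ, v, x, dʒ, r, j, w, tʃ/.
Among these, [+dorsal] leaves /x, j, w/.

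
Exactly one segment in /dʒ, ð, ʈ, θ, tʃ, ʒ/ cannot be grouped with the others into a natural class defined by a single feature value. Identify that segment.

ʈ

The remaining segments after removing /ʈ/ share [+distributed]; /ʈ/ (voiceless retroflex stop) is [−distributed]. For every other candidate removal, the leftover set fails to share any single feature value that the removed segment lacks.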